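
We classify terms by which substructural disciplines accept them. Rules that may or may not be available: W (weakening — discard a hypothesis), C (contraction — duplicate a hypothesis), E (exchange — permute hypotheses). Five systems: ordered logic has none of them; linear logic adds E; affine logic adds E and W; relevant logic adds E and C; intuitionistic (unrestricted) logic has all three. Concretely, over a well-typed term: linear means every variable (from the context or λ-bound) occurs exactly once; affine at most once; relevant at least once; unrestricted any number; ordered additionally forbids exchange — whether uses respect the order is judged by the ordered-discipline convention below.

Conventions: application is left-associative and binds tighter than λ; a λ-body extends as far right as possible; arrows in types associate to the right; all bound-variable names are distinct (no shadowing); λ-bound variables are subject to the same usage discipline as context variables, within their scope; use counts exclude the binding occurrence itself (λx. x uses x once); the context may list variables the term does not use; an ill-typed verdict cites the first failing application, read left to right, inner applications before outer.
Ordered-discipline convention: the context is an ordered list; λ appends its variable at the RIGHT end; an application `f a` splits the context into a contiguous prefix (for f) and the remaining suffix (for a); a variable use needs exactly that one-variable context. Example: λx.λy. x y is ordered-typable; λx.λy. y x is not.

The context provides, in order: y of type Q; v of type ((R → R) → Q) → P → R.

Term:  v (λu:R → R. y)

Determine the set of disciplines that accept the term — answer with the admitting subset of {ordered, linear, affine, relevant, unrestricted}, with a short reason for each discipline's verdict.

admitted by: affine, unrestricted
counts: y: 1×, v: 1×, u (bound): 0×
left-to-right use order: v, y
typing: well-typed — term : P → R
ordered: ✗ — unused: u — weakening required
linear: ✗ — unused: u — weakening required
affine: ✓ — no duplicate uses among y, v, u
relevant: ✗ — unused: u — weakening required
unrestricted: ✓ — simply typable at P → R; W, C, E all held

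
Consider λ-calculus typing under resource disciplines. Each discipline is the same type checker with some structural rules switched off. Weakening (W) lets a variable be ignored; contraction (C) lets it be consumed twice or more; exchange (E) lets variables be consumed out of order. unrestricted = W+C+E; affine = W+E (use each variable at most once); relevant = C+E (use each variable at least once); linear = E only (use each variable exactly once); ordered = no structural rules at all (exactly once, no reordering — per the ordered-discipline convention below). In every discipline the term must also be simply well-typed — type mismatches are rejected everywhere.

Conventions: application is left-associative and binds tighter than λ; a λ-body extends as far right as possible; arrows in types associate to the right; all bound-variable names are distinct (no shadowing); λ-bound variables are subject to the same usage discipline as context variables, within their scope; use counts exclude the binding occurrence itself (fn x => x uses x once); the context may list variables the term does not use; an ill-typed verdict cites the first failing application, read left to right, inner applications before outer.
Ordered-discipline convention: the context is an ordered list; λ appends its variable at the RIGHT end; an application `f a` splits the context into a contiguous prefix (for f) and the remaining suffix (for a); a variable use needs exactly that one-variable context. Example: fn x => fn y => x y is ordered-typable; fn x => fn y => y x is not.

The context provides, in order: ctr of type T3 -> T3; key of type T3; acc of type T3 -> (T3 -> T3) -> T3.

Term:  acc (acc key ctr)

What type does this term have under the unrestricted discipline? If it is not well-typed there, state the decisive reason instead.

term : (T3 -> T3) -> T3
usage: ctr: 1×, key: 1×, acc: 2×
order of uses: acc, acc, key, ctr
typing: well-typed at (T3 -> T3) -> T3
per-discipline verdicts: ordered ✗ · linear ✗ · affine ✗ · relevant ✓ · unrestricted ✓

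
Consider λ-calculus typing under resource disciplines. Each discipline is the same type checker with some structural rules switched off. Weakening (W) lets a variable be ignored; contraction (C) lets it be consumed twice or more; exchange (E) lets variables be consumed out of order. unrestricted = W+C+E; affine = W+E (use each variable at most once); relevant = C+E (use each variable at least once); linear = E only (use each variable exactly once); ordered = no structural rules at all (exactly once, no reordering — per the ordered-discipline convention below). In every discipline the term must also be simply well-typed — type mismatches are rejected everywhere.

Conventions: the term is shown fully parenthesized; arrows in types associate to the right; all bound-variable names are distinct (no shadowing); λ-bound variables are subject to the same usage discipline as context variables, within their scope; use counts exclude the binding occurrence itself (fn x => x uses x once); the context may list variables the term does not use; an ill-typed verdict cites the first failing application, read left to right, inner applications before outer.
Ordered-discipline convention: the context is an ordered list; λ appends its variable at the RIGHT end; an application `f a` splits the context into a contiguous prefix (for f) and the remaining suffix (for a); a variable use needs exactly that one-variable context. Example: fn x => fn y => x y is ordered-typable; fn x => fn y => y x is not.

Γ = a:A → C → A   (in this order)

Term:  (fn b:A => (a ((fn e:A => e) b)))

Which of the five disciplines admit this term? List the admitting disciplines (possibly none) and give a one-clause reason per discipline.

admitted by: ordered, linear, affine, relevant, unrestricted
usage: a ×1; b [bound] ×1; e [bound] ×1
uses in reading order: a, e, b
typing: well-typed at A → C → A
ordered: ✓, single-use (a, b, e), ordered derivation ok
linear: ✓, each of a, b, e used exactly once
affine: ✓, a, b, e: no repeats, contraction unneeded
relevant: ✓, none of a, b, e goes unused
unrestricted: ✓, simply typable at A → C → A; W, C, E all held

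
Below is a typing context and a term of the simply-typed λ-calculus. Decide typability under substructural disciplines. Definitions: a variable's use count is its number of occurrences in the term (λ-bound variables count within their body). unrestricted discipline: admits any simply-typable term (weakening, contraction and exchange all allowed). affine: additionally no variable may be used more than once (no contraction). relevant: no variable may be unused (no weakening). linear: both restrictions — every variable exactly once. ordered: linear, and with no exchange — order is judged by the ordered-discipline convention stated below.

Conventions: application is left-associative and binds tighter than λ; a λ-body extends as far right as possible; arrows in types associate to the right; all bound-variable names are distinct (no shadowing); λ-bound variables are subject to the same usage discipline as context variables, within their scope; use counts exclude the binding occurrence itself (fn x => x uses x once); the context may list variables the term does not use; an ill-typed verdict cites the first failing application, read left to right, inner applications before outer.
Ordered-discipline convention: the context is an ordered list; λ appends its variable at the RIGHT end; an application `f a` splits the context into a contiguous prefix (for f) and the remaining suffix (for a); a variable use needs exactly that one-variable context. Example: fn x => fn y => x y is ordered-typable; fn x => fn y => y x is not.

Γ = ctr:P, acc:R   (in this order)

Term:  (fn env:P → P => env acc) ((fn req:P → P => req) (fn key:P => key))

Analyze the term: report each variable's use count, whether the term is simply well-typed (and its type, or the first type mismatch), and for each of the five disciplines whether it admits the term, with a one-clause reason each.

usage: ctr ×0; acc ×1; env [bound] ×1; req [bound] ×1; key [bound] ×1
use order (left to right): env, acc, req, key
typing: ill-typed: an application expects P but receives R
ordered: ✗, a type mismatch blocks all five
linear: ✗, the type mismatch rejects it
affine: ✗, not simply typable
relevant: ✗, fails simple typing
unrestricted: ✗, a type mismatch blocks all five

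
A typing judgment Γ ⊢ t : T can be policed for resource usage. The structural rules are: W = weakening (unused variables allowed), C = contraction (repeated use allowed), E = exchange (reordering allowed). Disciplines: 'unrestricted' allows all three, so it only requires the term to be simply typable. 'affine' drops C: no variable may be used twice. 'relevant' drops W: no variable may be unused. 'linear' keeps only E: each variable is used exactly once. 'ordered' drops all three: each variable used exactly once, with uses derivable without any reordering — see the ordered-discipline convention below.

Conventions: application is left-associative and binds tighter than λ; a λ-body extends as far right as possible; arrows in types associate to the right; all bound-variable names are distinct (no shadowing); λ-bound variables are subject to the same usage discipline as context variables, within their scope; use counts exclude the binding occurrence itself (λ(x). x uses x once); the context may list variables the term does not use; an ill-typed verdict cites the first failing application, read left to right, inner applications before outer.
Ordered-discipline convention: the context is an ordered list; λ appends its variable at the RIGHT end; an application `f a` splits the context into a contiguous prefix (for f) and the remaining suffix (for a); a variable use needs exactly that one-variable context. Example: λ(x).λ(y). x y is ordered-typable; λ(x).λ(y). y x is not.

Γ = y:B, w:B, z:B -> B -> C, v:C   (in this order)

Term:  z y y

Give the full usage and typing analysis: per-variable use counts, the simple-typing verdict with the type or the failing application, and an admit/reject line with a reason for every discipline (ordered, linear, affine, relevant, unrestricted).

variable uses: y=2, w=0, z=1, v=0
uses in reading order: z, y, y
typing: the term checks, with type C
ordered: ✗, y ×2 used more than once (contraction); unused: w, v — weakening required
linear: ✗, y ×2 used more than once (contraction); unused: w, v — weakening required
affine: ✗, y ×2 used more than once (contraction)
relevant: ✗, unused: w, v — weakening required
unrestricted: ✓, type-checks (C) and nothing is barred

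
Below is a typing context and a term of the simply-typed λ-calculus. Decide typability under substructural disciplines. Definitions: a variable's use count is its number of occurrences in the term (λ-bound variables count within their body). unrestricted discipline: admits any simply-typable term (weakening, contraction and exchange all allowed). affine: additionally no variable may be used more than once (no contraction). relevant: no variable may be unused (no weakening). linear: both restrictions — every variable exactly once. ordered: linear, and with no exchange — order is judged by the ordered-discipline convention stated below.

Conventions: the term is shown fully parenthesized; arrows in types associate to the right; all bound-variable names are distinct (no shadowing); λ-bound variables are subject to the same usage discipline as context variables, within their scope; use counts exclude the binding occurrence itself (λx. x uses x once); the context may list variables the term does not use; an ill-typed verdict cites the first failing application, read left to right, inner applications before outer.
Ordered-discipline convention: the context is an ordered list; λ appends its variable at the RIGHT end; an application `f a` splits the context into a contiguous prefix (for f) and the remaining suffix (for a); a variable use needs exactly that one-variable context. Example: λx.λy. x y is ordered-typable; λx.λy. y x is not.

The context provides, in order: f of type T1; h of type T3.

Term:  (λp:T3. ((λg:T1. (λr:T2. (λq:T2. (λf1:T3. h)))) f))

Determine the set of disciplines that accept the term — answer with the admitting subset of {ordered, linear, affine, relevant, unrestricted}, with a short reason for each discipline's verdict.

admitted by: affine, unrestricted
use counts: f: 1, h: 1, p (λ-bound): 0, g (λ-bound): 0, r (λ-bound): 0, q (λ-bound): 0, f1 (λ-bound): 0
order of uses: h, f
typing: well-typed — term : T3 → T2 → T2 → T3 → T3
ordered: ✗, p, g, r, q, f1 left unused
linear: ✗, p, g, r, q, f1 left unused
affine: ✓, none of f, h, p, g, r, q, f1 used more than once
relevant: ✗, p, g, r, q, f1 left unused
unrestricted: ✓, simply typable at T3 → T2 → T2 → T3 → T3; W, C, E all held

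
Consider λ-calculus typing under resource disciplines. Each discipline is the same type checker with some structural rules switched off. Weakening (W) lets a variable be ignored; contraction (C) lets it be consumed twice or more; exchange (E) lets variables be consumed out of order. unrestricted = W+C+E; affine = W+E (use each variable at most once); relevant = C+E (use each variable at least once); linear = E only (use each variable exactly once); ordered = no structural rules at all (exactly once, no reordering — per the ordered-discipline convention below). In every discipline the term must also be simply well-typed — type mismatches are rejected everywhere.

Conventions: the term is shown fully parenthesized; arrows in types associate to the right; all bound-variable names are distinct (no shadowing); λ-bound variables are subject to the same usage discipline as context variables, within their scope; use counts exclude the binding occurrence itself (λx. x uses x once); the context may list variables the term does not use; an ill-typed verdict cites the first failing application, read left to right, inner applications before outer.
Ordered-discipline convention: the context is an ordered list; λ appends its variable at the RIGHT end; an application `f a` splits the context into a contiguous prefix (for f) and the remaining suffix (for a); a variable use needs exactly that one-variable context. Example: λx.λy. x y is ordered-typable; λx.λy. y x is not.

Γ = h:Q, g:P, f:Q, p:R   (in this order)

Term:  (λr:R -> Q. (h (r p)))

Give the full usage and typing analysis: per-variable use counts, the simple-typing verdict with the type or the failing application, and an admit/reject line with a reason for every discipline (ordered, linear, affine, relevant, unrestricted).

use counts: h: 1, g: 0, f: 0, p: 1, r (λ-bound): 1
order of uses: h, r, p
typing: ill-typed: non-function type Q applied to an argument
ordered: ✗, fails simple typing
linear: ✗, a type mismatch blocks all five
affine: ✗, the type mismatch rejects it
relevant: ✗, not simply typable
unrestricted: ✗, fails simple typing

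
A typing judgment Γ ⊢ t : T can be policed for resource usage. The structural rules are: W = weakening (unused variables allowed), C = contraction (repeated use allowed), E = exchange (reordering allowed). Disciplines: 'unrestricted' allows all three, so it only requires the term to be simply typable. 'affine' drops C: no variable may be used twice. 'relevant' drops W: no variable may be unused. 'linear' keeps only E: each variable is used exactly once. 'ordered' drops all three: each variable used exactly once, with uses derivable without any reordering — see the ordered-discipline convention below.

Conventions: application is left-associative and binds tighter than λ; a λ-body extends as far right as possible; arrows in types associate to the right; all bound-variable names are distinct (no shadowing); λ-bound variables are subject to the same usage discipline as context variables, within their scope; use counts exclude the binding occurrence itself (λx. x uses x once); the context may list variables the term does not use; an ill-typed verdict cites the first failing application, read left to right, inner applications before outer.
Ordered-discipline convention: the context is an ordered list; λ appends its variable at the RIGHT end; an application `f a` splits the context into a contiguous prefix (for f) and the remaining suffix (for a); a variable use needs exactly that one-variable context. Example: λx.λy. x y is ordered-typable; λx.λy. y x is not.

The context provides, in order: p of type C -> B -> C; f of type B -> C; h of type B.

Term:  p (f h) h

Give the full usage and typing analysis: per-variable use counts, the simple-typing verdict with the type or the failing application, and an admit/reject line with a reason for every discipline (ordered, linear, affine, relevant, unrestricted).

use counts: p: 1×; f: 1×; h: 2×
order of uses: p, f, h, h
typing: well-typed — term : C
ordered ✗ (repeated use of h ×2)
linear ✗ (repeated use of h ×2)
affine ✗ (repeated use of h ×2)
relevant ✓ (at least one use each (p, f, h))
unrestricted ✓ (well-typed at C; no restrictions here)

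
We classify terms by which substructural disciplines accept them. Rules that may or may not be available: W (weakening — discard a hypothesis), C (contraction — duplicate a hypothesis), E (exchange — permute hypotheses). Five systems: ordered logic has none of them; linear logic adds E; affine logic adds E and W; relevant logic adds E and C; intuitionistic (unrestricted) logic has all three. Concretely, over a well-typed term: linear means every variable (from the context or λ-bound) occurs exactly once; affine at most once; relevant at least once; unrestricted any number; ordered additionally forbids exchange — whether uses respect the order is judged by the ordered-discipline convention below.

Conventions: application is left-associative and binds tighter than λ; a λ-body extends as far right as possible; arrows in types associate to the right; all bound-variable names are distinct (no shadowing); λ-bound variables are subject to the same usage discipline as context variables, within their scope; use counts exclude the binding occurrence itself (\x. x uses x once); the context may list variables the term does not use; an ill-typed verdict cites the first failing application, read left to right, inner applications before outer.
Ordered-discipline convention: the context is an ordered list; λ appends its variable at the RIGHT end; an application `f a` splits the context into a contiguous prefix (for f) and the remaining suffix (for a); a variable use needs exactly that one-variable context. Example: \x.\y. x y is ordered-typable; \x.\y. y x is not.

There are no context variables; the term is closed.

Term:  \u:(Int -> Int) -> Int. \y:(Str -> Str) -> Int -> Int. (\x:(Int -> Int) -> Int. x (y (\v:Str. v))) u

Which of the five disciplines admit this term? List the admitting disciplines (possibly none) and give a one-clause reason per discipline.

admitted by: linear, affine, relevant, unrestricted
counts: u (λ-bound)=1, y (λ-bound)=1, x (λ-bound)=1, v (λ-bound)=1
use order (left to right): x, y, v, u
typing: well-typed — term : ((Int -> Int) -> Int) -> ((Str -> Str) -> Int -> Int) -> Int
ordered: ✗, no ordered split (uses run x, y, v, u)
linear: ✓, u, y, x, v: one use apiece
affine: ✓, none of u, y, x, v used more than once
relevant: ✓, none of u, y, x, v goes unused
unrestricted: ✓, typability at ((Int -> Int) -> Int) -> ((Str -> Str) -> Int -> Int) -> Int is all that's needed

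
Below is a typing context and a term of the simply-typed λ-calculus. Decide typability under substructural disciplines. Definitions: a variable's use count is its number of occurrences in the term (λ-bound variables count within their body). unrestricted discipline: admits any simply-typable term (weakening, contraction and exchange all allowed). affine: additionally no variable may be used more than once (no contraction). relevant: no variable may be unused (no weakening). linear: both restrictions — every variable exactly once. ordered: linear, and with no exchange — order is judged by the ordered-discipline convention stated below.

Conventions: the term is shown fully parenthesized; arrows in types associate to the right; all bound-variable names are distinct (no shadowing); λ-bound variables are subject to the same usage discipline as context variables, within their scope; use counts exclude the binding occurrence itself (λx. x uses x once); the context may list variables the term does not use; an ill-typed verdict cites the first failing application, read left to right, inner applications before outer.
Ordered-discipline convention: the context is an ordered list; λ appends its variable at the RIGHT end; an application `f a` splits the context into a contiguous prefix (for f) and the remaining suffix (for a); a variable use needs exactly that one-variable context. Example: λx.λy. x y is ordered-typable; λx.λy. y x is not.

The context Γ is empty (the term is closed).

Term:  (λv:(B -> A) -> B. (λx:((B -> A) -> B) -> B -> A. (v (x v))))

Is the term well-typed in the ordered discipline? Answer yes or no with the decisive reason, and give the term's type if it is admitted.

no — repeated use of v ×2
variable uses: v [bound]: 2; x [bound]: 1
order of uses: v, x, v
typing: the term checks, with type ((B -> A) -> B) -> (((B -> A) -> B) -> B -> A) -> B
across the five disciplines: ordered ✗; linear ✗; affine ✗; relevant ✓; unrestricted ✓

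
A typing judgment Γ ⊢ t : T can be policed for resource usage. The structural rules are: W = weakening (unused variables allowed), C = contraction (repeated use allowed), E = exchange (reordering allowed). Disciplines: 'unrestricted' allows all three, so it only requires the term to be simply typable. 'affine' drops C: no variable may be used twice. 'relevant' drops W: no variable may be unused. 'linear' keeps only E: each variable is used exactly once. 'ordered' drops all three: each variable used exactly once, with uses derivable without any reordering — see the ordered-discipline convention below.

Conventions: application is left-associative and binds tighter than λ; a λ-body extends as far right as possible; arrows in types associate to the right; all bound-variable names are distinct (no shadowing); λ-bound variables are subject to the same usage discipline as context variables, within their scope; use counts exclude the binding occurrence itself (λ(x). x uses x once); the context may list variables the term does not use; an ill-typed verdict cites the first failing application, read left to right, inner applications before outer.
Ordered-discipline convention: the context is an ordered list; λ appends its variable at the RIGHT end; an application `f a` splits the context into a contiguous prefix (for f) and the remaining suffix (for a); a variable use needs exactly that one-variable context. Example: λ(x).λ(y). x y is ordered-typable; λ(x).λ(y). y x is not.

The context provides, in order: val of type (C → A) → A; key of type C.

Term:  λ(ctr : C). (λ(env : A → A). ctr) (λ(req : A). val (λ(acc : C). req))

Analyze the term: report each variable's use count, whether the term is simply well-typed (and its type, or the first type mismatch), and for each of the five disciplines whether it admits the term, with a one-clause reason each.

use counts: val ×1; key ×0; ctr (λ-bound) ×1; env (λ-bound) ×0; req (λ-bound) ×1; acc (λ-bound) ×0
order of uses: ctr, val, req
typing: well-typed at C → C
ordered: ✗ — needs weakening: key, env, acc unused
linear: ✗ — needs weakening: key, env, acc unused
affine: ✓ — val, key, ctr, env, req, acc: no repeats, contraction unneeded
relevant: ✗ — needs weakening: key, env, acc unused
unrestricted: ✓ — typability at C → C is all that's needed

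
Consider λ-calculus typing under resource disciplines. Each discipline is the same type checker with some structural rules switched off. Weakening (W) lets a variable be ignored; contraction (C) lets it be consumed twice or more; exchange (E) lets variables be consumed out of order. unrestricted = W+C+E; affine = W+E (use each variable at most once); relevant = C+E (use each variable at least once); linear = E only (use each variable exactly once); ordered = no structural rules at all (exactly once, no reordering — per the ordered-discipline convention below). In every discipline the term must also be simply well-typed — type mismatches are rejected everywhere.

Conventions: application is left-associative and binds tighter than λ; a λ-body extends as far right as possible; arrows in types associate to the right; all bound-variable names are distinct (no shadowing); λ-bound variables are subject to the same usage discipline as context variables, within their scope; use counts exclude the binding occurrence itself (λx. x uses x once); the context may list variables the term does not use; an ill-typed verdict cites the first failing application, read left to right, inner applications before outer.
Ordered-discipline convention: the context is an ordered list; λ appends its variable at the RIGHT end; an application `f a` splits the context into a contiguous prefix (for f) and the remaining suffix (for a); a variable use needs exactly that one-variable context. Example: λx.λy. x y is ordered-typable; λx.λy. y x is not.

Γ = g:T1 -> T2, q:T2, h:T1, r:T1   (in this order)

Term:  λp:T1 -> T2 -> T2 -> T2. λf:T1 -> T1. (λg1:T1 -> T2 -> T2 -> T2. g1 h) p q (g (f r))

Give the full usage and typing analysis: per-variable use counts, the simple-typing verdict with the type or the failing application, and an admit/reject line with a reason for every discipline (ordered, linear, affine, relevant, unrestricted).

usage: g: 1×, q: 1×, h: 1×, r: 1×, p [bound]: 1×, f [bound]: 1×, g1 [bound]: 1×
use order (left to right): g1, h, p, q, g, f, r
typing: well-typed at (T1 -> T2 -> T2 -> T2) -> (T1 -> T1) -> T2
ordered ✗ (needs exchange: uses follow g1, h, p, q, g, f, r)
linear ✓ (exactly-once usage across g, q, h, r, p, f, g1)
affine ✓ (none of g, q, h, r, p, f, g1 used more than once)
relevant ✓ (g, q, h, r, p, f, g1: all used, weakening unneeded)
unrestricted ✓ (simply typable at (T1 -> T2 -> T2 -> T2) -> (T1 -> T1) -> T2; W, C, E all held)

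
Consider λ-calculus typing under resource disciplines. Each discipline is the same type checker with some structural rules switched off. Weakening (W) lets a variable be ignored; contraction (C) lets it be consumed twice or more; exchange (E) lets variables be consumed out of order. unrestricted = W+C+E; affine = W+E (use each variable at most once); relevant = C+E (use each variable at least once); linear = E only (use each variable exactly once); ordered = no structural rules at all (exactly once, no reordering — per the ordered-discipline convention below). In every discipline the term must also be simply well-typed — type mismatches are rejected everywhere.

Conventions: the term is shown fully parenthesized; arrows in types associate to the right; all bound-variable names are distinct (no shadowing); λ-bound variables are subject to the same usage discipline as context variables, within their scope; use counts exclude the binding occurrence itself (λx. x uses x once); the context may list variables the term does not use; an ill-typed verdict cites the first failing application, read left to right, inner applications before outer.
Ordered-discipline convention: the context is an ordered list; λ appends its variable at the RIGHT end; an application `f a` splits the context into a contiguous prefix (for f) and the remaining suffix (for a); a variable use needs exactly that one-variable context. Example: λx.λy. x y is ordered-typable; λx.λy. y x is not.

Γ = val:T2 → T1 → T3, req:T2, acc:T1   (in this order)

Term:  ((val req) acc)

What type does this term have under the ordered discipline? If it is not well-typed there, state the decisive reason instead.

term : T3
usage: val: 1; req: 1; acc: 1
use order (left to right): val, req, acc
typing: the term checks, with type T3
summary: ordered ✓ · linear ✓ · affine ✓ · relevant ✓ · unrestricted ✓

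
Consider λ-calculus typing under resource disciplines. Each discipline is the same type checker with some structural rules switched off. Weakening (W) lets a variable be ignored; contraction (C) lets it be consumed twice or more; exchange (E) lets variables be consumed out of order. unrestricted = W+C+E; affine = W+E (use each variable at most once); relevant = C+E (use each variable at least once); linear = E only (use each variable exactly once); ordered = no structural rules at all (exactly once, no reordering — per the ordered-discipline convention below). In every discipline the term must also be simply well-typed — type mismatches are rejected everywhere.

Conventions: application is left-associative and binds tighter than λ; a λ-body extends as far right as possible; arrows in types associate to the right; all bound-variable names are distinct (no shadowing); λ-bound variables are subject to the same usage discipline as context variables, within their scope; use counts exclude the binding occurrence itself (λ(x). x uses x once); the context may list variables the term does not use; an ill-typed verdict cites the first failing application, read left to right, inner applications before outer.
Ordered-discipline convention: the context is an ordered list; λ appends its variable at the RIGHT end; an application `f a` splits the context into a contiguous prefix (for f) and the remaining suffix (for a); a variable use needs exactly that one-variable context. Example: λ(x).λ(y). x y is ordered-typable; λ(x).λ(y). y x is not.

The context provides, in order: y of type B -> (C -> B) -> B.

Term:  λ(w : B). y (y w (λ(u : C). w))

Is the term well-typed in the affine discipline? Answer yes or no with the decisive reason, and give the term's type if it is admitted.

no — needs contraction — y ×2, w ×2
variable uses: y: 2×, w (λ-bound): 2×, u (λ-bound): 0×
left-to-right use order: y, y, w, w
typing: the term checks, with type B -> (C -> B) -> B
across the five disciplines: ordered ✗ · linear ✗ · affine ✗ · relevant ✗ · unrestricted ✓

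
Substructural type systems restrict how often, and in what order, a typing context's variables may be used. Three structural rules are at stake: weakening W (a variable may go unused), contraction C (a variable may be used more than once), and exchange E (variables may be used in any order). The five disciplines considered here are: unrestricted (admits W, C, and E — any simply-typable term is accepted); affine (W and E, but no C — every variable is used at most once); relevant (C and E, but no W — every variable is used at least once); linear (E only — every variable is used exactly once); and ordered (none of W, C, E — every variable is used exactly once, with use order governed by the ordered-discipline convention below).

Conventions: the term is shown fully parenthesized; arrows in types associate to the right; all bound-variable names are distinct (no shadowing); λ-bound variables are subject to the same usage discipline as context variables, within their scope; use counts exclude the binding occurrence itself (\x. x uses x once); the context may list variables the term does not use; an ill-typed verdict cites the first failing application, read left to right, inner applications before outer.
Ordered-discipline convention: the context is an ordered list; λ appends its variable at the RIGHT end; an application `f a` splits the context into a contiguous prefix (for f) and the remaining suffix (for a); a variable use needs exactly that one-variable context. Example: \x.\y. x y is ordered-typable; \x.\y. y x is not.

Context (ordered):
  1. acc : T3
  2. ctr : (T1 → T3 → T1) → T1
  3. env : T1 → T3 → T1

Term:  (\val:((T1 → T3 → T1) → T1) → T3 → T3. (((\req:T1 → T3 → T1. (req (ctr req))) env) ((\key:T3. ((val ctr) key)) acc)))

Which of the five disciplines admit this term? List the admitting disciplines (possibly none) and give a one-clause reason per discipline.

admitting disciplines: relevant, unrestricted
variable uses: acc ×1; ctr ×2; env ×1; val [bound] ×1; req [bound] ×2; key [bound] ×1
order of uses: req, ctr, req, env, val, ctr, key, acc
typing: well-typed at (((T1 → T3 → T1) → T1) → T3 → T3) → T1
ordered ✗ (uses contraction: ctr ×2, req ×2)
linear ✗ (uses contraction: ctr ×2, req ×2)
affine ✗ (uses contraction: ctr ×2, req ×2)
relevant ✓ (at least one use each (acc, ctr, env, val, req, key))
unrestricted ✓ (simply typable at (((T1 → T3 → T1) → T1) → T3 → T3) → T1; W, C, E all held)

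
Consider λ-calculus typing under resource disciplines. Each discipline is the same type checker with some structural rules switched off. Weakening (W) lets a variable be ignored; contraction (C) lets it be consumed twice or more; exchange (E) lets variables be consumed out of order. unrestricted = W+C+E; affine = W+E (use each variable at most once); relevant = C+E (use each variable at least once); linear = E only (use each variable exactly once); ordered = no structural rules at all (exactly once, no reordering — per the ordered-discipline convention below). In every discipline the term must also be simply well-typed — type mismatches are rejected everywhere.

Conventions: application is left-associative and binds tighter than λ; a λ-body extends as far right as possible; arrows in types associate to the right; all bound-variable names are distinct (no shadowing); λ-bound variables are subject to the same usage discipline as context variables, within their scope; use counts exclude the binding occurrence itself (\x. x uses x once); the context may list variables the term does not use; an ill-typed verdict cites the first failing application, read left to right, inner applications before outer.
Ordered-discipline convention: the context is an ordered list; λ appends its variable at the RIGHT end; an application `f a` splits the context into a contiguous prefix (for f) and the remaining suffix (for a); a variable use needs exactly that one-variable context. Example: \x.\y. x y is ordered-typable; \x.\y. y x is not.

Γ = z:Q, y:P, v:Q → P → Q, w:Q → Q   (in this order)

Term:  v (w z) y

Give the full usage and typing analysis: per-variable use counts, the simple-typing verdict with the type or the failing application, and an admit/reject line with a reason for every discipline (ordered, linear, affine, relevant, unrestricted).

variable uses: z=1; y=1; v=1; w=1
uses in reading order: v, w, z, y
typing: the term checks, with type Q
ordered ✗ (needs exchange: uses follow v, w, z, y)
linear ✓ (each of z, y, v, w used exactly once)
affine ✓ (z, y, v, w: no repeats, contraction unneeded)
relevant ✓ (z, y, v, w: all used, weakening unneeded)
unrestricted ✓ (well-typed at Q; no restrictions here)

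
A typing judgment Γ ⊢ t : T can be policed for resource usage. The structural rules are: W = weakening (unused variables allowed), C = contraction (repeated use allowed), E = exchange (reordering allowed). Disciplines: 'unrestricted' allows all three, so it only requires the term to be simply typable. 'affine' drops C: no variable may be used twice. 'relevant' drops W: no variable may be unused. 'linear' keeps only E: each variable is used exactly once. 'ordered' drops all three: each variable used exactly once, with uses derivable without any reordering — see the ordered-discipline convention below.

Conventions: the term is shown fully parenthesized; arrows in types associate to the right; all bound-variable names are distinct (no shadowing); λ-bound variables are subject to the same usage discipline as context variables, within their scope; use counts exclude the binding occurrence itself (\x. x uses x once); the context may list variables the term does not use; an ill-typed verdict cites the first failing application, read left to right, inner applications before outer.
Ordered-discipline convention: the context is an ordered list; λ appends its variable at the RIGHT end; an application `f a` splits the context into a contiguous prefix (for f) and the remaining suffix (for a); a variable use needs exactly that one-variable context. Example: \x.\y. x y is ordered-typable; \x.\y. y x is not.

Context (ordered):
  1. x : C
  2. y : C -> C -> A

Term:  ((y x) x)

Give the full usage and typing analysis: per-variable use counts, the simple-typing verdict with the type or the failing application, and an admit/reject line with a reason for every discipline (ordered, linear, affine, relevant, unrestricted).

variable uses: x ×2, y ×1
left-to-right use order: y, x, x
typing: the term checks, with type A
ordered: ✗ — uses contraction: x ×2
linear: ✗ — uses contraction: x ×2
affine: ✗ — uses contraction: x ×2
relevant: ✓ — at least one use each (x, y)
unrestricted: ✓ — typability at A is all that's needed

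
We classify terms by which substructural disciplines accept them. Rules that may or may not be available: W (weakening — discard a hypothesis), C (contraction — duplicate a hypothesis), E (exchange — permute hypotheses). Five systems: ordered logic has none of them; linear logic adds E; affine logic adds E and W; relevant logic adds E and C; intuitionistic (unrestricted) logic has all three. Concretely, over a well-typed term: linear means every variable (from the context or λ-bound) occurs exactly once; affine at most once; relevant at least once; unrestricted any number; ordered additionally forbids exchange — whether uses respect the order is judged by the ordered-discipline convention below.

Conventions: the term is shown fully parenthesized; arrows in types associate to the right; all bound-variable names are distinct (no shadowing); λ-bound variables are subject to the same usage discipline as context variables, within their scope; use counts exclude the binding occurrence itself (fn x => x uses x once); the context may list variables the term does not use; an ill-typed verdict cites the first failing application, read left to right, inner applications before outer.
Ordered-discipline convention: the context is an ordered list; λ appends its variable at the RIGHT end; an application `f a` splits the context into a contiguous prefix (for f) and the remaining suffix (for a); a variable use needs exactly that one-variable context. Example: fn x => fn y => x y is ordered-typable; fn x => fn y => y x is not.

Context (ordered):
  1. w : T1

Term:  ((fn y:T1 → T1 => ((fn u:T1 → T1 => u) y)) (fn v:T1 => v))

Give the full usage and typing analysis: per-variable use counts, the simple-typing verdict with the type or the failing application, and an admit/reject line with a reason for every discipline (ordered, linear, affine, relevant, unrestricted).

variable uses: w=0; y [bound]=1; u [bound]=1; v [bound]=1
use order (left to right): u, y, v
typing: ✓ — T1 → T1
ordered: ✗ — unused: w — weakening required
linear: ✗ — unused: w — weakening required
affine: ✓ — at most one use each (w, y, u, v)
relevant: ✗ — unused: w — weakening required
unrestricted: ✓ — simply typable at T1 → T1; W, C, E all held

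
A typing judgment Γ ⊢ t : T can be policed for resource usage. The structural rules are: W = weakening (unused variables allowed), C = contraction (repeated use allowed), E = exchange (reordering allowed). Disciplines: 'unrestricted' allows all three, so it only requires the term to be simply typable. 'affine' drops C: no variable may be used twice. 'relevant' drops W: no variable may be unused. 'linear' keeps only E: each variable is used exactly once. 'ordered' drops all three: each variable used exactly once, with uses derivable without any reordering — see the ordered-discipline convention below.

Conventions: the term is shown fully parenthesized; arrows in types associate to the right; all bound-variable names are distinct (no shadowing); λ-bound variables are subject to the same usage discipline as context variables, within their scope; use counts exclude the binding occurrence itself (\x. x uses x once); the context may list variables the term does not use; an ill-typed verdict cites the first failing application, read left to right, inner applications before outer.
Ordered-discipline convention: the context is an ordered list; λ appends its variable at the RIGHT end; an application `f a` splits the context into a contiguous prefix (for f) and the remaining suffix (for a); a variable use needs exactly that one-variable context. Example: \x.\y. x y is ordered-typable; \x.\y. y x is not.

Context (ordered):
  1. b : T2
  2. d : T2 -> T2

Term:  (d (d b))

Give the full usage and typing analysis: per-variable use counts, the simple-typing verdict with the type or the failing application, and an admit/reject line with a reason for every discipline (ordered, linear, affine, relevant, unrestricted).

counts: b=1; d=2
uses in reading order: d, d, b
typing: well-typed at T2
ordered: ✗ — needs contraction — d ×2
linear: ✗ — needs contraction — d ×2
affine: ✗ — needs contraction — d ×2
relevant: ✓ — none of b, d goes unused
unrestricted: ✓ — typability at T2 is all that's needed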